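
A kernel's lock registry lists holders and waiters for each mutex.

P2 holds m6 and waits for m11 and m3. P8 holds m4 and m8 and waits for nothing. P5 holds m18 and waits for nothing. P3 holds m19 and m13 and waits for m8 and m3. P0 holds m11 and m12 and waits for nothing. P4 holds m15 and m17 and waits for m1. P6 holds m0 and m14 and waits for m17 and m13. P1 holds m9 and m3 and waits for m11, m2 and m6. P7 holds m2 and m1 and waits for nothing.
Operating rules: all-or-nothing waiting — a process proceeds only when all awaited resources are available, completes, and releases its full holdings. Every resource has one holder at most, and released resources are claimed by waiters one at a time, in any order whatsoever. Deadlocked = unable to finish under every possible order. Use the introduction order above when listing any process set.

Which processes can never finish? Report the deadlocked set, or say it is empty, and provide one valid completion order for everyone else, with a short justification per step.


Deadlocked: P2, P3, P6 and P1.
Key observation: the wait chain closes on itself along P2 -> P1 -> P2; P3 and P6 wait into the deadlock from upstream.
A valid finishing order for the others: P0, P8, P5, P7, P4.
Walking it through:
  P0: no waits; runs immediately, freeing m11 and m12
  P8: no waits; runs immediately, freeing m4 and m8
  P5: no waits; runs immediately, freeing m18
  P7: no waits; runs immediately, freeing m2 and m1
  P4: everything it awaited (m1) is free; runs, freeing m15 and m17


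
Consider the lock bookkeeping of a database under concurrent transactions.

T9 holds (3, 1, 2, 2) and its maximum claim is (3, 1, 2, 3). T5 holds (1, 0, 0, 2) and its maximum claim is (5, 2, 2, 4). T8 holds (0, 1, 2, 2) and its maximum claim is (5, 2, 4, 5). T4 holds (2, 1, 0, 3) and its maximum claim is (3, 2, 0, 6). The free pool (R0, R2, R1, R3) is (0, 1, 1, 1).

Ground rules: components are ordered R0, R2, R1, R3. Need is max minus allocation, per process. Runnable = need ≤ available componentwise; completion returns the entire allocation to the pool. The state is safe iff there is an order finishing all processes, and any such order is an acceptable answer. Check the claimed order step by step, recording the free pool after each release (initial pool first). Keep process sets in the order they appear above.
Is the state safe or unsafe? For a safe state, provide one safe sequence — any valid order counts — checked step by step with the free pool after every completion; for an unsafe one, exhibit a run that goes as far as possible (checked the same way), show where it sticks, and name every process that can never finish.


SAFE — a valid safe sequence is T9, T4, T8, T5.
Key observation: T9 marks the first exact bind of the order: its need (0, 0, 0, 1) fits the free (0, 1, 1, 1) with zero slack on a requested resource.
Check, step by step:
  pool = (0, 1, 1, 1)
  run T9 (needs (0, 0, 0, 1), free (0, 1, 1, 1)); after release of (3, 1, 2, 2) the pool is (3, 2, 3, 3)
  run T4 (needs (1, 1, 0, 3), free (3, 2, 3, 3)); after release of (2, 1, 0, 3) the pool is (5, 3, 3, 6)
  run T8 (needs (5, 1, 2, 3), free (5, 3, 3, 6)); after release of (0, 1, 2, 2) the pool is (5, 4, 5, 8)
  run T5 (needs (4, 2, 2, 2), free (5, 4, 5, 8)); after release of (1, 0, 0, 2) the pool is (6, 4, 5, 10)


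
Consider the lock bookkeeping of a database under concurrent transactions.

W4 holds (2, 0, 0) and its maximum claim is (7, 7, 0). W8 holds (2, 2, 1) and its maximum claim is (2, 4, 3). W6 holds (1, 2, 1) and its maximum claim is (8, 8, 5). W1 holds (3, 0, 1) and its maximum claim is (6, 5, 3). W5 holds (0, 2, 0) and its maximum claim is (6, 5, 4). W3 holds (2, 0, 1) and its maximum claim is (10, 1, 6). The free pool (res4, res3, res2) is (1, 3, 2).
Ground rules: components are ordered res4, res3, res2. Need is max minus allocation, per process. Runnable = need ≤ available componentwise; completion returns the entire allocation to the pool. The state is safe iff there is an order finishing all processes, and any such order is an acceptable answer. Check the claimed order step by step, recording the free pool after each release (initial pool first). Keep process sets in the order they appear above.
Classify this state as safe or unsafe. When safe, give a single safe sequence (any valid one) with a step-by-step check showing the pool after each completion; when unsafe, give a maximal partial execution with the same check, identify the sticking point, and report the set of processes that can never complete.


SAFE — a valid safe sequence is W8, W1, W5, W4, W6, W3.
Key observation: at W8 the run first touches a limit — (0, 2, 2) against (1, 3, 2), exact on a resource it actually requests.
Walking it through:
  pool = (1, 3, 2)
  W8: need (0, 2, 2) fits (1, 3, 2); releases (2, 2, 1), pool now (3, 5, 3)
  W1: need (3, 5, 2) fits (3, 5, 3); releases (3, 0, 1), pool now (6, 5, 4)
  W5: need (6, 3, 4) fits (6, 5, 4); releases (0, 2, 0), pool now (6, 7, 4)
  W4: need (5, 7, 0) fits (6, 7, 4); releases (2, 0, 0), pool now (8, 7, 4)
  W6: need (7, 6, 4) fits (8, 7, 4); releases (1, 2, 1), pool now (9, 9, 5)
  W3: need (8, 1, 5) fits (9, 9, 5); releases (2, 0, 1), pool now (11, 9, 6)


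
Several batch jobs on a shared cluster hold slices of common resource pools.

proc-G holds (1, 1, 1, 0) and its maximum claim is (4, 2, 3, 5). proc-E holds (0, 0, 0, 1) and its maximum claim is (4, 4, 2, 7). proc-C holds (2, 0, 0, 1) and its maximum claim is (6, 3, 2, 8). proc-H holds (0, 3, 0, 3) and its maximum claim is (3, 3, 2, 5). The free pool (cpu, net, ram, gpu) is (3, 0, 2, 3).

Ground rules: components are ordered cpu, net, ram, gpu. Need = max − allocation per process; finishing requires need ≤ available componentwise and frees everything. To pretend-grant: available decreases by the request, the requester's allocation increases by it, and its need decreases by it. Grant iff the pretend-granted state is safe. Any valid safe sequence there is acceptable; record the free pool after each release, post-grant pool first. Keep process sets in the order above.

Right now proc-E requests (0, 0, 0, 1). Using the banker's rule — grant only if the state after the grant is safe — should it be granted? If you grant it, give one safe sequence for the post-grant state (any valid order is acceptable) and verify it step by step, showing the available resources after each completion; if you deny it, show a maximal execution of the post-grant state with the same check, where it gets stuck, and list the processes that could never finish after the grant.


GRANT. The post-grant state is safe; one safe sequence: proc-H, proc-G, proc-E, proc-C.
Key observation: post-grant, (3, 0, 2, 2) remains, and an order beginning with proc-H completes everyone.
Check on the post-grant state, step by step:
  pool = (3, 0, 2, 2)
  proc-H: need (3, 0, 2, 2) fits (3, 0, 2, 2); releases (0, 3, 0, 3), pool now (3, 3, 2, 5)
  proc-G: need (3, 1, 2, 5) fits (3, 3, 2, 5); releases (1, 1, 1, 0), pool now (4, 4, 3, 5)
  proc-E: need (4, 4, 2, 5) fits (4, 4, 3, 5); releases (0, 0, 0, 2), pool now (4, 4, 3, 7)
  proc-C: need (4, 3, 2, 7) fits (4, 4, 3, 7); releases (2, 0, 0, 1), pool now (6, 4, 3, 8)


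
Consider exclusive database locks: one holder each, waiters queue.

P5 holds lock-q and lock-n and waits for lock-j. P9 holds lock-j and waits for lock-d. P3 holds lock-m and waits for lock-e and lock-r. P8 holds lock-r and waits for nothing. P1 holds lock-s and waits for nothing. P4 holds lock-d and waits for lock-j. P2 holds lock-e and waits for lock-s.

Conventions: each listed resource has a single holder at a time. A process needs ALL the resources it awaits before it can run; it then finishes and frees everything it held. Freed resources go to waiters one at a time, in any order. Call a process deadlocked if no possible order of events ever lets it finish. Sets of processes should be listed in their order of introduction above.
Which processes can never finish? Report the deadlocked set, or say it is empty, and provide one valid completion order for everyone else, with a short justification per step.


The deadlocked set is P5, P9 and P4.
Key observation: the wait chain closes on itself along P9 -> P4 -> P9; P5 waits into the deadlock from upstream.
One completion order for the rest: P8, P1, P2, P3.
Step-by-step check:
  run P8 (it waits on nothing); releases lock-r
  run P1 (it waits on nothing); releases lock-s
  P2 waits on lock-s — all released -> runs and releases lock-e
  P3 waits on lock-e and lock-r — all released -> runs and releases lock-m


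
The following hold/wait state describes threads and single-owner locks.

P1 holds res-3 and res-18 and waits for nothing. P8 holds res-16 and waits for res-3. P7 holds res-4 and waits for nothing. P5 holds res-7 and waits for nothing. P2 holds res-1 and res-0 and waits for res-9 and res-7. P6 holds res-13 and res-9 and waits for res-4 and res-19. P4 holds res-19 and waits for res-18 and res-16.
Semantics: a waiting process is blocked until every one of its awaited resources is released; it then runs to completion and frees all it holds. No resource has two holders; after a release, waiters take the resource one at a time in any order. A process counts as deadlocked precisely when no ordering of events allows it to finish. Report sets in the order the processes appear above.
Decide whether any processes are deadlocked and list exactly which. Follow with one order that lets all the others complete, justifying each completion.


Nothing here is deadlocked.
Key observation: every chain of waits terminates; starting from the processes that wait on nothing, all the rest unlock in turn.
The rest can finish in the order P5, P1, P7, P8, P4, P6, P2.
Walking it through:
  P5: no waits; runs immediately, freeing res-7
  P1: no waits; runs immediately, freeing res-3 and res-18
  P7: no waits; runs immediately, freeing res-4
  run P8 (all its waits — res-3 — are resolved); releases res-16
  run P4 (all its waits — res-18 and res-16 — are resolved); releases res-19
  run P6 (all its waits — res-4 and res-19 — are resolved); releases res-13 and res-9
  run P2 (all its waits — res-9 and res-7 — are resolved); releases res-1 and res-0


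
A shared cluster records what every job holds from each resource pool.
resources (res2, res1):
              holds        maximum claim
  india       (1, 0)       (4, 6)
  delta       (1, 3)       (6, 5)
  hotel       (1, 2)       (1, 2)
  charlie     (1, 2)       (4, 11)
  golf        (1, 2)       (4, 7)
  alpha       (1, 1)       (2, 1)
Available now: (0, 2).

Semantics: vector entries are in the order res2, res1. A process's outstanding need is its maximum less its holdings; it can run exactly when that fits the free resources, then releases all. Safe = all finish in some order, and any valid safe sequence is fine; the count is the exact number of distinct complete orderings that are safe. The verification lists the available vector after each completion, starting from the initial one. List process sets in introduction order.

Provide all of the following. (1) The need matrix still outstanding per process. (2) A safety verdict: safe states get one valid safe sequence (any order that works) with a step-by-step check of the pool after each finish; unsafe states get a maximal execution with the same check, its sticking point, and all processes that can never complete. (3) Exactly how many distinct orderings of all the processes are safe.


(1) Remaining need (order res2, res1):
  india: (3, 6)
  delta: (5, 2)
  hotel: (0, 0)
  charlie: (3, 9)
  golf: (3, 5)
  alpha: (1, 0)
(2) The state is UNSAFE.
Key observation: once hotel, alpha finish, the pool peaks at (2, 5) — and every remaining process still needs more res2 than that.
The run hotel, alpha cannot be extended any further. Step-by-step check:
  pool = (0, 2)
  hotel: need (0, 0) fits (0, 2); releases (1, 2), pool now (1, 4)
  alpha: need (1, 0) fits (1, 4); releases (1, 1), pool now (2, 5)
  india cannot run: need (3, 6) vs free (2, 5) (insufficient res2 and res1)
  delta cannot run: need (5, 2) vs free (2, 5) (insufficient res2)
  charlie cannot run: need (3, 9) vs free (2, 5) (insufficient res2 and res1)
  golf cannot run: need (3, 5) vs free (2, 5) (insufficient res2)
Never able to finish: india, delta, charlie and golf.
(3) Exactly 0 of the possible complete orderings are safe sequences.


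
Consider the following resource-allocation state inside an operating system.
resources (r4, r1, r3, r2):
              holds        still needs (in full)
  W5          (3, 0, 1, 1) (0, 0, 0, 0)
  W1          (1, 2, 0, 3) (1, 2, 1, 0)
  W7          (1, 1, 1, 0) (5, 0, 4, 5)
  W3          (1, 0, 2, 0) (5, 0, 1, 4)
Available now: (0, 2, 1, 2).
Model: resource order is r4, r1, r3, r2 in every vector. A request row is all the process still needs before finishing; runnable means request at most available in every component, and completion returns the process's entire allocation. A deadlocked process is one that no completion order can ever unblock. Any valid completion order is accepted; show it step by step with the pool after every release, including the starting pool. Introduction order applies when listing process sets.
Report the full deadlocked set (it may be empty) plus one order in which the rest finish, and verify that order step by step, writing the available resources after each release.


The deadlocked set is W7 and W3.
Key observation: no order helps: past W5, W1, the free pool tops out at (4, 4, 2, 6), below what each blocked process needs in r4.
The rest can finish in the order W5, W1. Check, step by step:
  pool = (0, 2, 1, 2)
  W5: need (0, 0, 0, 0) fits (0, 2, 1, 2); releases (3, 0, 1, 1), pool now (3, 2, 2, 3)
  W1: need (1, 2, 1, 0) fits (3, 2, 2, 3); releases (1, 2, 0, 3), pool now (4, 4, 2, 6)
The stuck group stays short no matter what:
  blocked: W7 wants (5, 0, 4, 5), pool (4, 4, 2, 6) — not enough r4 and r3
  blocked: W3 wants (5, 0, 1, 4), pool (4, 4, 2, 6) — not enough r4


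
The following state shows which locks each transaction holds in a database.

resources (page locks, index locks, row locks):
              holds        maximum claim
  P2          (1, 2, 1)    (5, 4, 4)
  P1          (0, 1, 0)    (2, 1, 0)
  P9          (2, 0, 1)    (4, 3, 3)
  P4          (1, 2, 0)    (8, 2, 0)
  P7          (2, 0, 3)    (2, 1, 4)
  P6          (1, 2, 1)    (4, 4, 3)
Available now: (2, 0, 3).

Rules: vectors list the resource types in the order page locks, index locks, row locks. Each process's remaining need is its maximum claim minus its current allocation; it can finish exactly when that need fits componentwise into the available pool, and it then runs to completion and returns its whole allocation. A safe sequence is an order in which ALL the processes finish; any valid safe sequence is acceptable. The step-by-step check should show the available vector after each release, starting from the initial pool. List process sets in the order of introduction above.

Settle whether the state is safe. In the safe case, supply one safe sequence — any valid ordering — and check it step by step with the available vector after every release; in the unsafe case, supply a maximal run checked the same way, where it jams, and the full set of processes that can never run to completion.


UNSAFE.
Key observation: after P1, P7 the pool peaks at (4, 1, 6), and each blocked process is short somewhere: P2 on index locks; P9 on index locks; P4 on page locks; P6 on index locks.
A maximal execution: P1, P7 — then nothing else fits. Step-by-step check:
  pool = (2, 0, 3)
  P1 needs (2, 0, 0) <= (2, 0, 3) -> finishes; pool += (0, 1, 0) = (2, 1, 3)
  P7 needs (0, 1, 1) <= (2, 1, 3) -> finishes; pool += (2, 0, 3) = (4, 1, 6)
  blocked: P2 wants (4, 2, 3), pool (4, 1, 6) — not enough index locks
  blocked: P9 wants (2, 3, 2), pool (4, 1, 6) — not enough index locks
  blocked: P4 wants (7, 0, 0), pool (4, 1, 6) — not enough page locks
  blocked: P6 wants (3, 2, 2), pool (4, 1, 6) — not enough index locks
Never able to finish: P2, P9, P4 and P6.


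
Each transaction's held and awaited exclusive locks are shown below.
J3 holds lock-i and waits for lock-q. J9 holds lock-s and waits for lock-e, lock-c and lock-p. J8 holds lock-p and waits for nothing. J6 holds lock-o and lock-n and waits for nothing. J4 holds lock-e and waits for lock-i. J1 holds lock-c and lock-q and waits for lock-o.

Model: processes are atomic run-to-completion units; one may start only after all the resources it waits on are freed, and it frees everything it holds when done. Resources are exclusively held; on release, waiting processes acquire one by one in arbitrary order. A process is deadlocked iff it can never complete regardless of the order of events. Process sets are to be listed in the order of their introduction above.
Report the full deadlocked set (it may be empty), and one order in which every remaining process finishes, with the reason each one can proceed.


Nothing here is deadlocked.
Key observation: the waits form no ring: some process can always run, and its releases unblock the others one by one.
A valid finishing order for the others: J6, J1, J8, J3, J4, J9.
Walking it through:
  J6 waits on nothing -> runs at once and releases lock-o and lock-n
  J1 waits on lock-o — all released -> runs and releases lock-c and lock-q
  J8 waits on nothing -> runs at once and releases lock-p
  J3 waits on lock-q — all released -> runs and releases lock-i
  J4 waits on lock-i — all released -> runs and releases lock-e
  J9 waits on lock-e, lock-c and lock-p — all released -> runs and releases lock-s


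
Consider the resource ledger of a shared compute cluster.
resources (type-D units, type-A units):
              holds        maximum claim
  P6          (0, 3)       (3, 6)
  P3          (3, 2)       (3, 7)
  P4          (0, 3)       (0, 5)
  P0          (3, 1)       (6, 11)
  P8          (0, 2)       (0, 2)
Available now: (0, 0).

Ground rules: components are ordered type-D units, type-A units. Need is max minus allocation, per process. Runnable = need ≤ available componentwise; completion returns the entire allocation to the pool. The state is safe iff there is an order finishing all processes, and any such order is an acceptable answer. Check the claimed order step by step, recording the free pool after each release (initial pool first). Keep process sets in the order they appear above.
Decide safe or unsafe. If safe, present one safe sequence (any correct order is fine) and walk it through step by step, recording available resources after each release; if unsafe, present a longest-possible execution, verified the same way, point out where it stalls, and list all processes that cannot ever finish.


The state is SAFE; one workable sequence: P8, P4, P3, P6, P0.
Key observation: the order's first zero-slack moment is P4 ((0, 2) needed, (0, 2) free — a requested resource with nothing to spare).
Step-by-step check:
  pool = (0, 0)
  P8 needs (0, 0) <= (0, 0) -> finishes; pool += (0, 2) = (0, 2)
  P4 needs (0, 2) <= (0, 2) -> finishes; pool += (0, 3) = (0, 5)
  P3 needs (0, 5) <= (0, 5) -> finishes; pool += (3, 2) = (3, 7)
  P6 needs (3, 3) <= (3, 7) -> finishes; pool += (0, 3) = (3, 10)
  P0 needs (3, 10) <= (3, 10) -> finishes; pool += (3, 1) = (6, 11)


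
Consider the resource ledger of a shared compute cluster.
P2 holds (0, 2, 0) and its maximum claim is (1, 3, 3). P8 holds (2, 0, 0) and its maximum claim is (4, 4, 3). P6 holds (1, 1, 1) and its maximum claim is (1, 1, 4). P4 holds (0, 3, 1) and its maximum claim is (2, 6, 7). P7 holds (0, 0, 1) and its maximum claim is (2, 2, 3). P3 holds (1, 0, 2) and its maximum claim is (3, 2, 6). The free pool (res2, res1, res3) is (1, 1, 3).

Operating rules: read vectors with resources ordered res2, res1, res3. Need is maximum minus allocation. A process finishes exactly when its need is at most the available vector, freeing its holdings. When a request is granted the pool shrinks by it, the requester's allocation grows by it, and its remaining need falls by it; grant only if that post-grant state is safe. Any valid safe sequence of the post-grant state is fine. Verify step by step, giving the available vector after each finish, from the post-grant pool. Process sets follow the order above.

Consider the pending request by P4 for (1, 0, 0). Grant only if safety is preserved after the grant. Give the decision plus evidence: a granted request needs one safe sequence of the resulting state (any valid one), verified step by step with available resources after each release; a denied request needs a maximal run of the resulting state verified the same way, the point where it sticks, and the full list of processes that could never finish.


DENY. Granting would leave the state unsafe.
Key observation: after P6, P2 the pool peaks at (1, 4, 4), and each blocked process is short somewhere: P8 on res2; P4 on res3; P7 on res2; P3 on res2.
After a pretend grant, a maximal execution: P6, P2 — then nothing else fits. Verifying each step:
  pool = (0, 1, 3)
  P6 needs (0, 0, 3) <= (0, 1, 3) -> finishes; pool += (1, 1, 1) = (1, 2, 4)
  P2 needs (1, 1, 3) <= (1, 2, 4) -> finishes; pool += (0, 2, 0) = (1, 4, 4)
  P8 still needs (2, 4, 3) but only (1, 4, 4) is free — short on res2
  P4 still needs (1, 3, 6) but only (1, 4, 4) is free — short on res3
  P7 still needs (2, 2, 2) but only (1, 4, 4) is free — short on res2
  P3 still needs (2, 2, 4) but only (1, 4, 4) is free — short on res2
Processes that could never finish after the grant: P8, P4, P7 and P3.


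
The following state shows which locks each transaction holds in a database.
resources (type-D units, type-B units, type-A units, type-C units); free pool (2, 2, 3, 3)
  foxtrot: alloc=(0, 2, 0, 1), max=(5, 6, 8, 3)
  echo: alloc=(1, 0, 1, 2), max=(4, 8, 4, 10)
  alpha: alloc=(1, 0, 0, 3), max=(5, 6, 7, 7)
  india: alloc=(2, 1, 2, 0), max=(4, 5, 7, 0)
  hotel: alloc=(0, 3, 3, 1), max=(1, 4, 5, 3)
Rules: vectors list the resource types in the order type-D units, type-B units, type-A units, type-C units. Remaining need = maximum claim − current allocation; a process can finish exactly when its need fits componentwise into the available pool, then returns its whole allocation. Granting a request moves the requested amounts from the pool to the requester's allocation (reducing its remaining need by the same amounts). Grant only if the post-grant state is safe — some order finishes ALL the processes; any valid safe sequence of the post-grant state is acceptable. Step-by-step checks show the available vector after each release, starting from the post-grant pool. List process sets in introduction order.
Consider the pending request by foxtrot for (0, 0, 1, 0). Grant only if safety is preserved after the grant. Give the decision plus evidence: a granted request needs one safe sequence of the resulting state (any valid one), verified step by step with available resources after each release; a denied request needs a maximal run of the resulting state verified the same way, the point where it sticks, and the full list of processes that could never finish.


GRANT — the state after the grant stays safe, e.g. via hotel, india, alpha, foxtrot, echo.
Key observation: after the grant the pool drops to (2, 2, 2, 3), which still lets hotel finish first and unwind the rest.
Check on the post-grant state, step by step:
  pool = (2, 2, 2, 3)
  hotel: need (1, 1, 2, 2) fits (2, 2, 2, 3); releases (0, 3, 3, 1), pool now (2, 5, 5, 4)
  india: need (2, 4, 5, 0) fits (2, 5, 5, 4); releases (2, 1, 2, 0), pool now (4, 6, 7, 4)
  alpha: need (4, 6, 7, 4) fits (4, 6, 7, 4); releases (1, 0, 0, 3), pool now (5, 6, 7, 7)
  foxtrot: need (5, 4, 7, 2) fits (5, 6, 7, 7); releases (0, 2, 1, 1), pool now (5, 8, 8, 8)
  echo: need (3, 8, 3, 8) fits (5, 8, 8, 8); releases (1, 0, 1, 2), pool now (6, 8, 9, 10)


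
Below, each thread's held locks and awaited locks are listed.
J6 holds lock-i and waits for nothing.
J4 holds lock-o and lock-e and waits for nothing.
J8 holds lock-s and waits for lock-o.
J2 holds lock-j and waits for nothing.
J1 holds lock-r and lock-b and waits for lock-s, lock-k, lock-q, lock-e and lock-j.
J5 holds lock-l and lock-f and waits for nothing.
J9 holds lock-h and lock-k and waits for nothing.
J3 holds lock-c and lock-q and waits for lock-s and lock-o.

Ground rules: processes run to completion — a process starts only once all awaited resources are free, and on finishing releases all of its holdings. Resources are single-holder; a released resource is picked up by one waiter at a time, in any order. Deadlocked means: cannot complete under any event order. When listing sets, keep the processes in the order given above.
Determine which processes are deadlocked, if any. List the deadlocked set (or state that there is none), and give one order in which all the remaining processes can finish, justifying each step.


No process is deadlocked.
Key observation: all waits point, directly or indirectly, at processes that can finish, so nothing is permanently blocked.
A valid finishing order for the others: J4, J8, J9, J2, J5, J3, J1, J6.
Check, step by step:
  J4 waits on nothing -> runs at once and releases lock-o and lock-e
  J8: everything it awaited (lock-o) is free; runs, freeing lock-s
  J9 waits on nothing -> runs at once and releases lock-h and lock-k
  J2 waits on nothing -> runs at once and releases lock-j
  J5 waits on nothing -> runs at once and releases lock-l and lock-f
  J3: everything it awaited (lock-s and lock-o) is free; runs, freeing lock-c and lock-q
  J1: everything it awaited (lock-s, lock-k, lock-q, lock-e and lock-j) is free; runs, freeing lock-r and lock-b
  J6 waits on nothing -> runs at once and releases lock-i


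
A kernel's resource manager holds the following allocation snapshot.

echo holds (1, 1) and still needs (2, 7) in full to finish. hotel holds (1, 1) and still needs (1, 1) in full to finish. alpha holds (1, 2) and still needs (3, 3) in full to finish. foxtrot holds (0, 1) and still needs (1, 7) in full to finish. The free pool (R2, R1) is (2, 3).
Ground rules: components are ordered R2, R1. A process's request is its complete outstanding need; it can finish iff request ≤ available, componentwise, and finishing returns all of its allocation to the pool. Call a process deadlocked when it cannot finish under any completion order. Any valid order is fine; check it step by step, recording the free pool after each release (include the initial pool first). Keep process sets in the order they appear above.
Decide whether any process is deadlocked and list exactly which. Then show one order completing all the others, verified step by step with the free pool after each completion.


Deadlocked: echo and foxtrot.
Key observation: after hotel, alpha complete, (4, 6) is the best the pool ever gets, yet each leftover process wants more R1.
A valid finishing order for the others: hotel, alpha. Verifying each step:
  pool = (2, 3)
  hotel: need (1, 1) fits (2, 3); releases (1, 1), pool now (3, 4)
  alpha: need (3, 3) fits (3, 4); releases (1, 2), pool now (4, 6)
The stuck group stays short no matter what:
  blocked: echo wants (2, 7), pool (4, 6) — not enough R1
  blocked: foxtrot wants (1, 7), pool (4, 6) — not enough R1


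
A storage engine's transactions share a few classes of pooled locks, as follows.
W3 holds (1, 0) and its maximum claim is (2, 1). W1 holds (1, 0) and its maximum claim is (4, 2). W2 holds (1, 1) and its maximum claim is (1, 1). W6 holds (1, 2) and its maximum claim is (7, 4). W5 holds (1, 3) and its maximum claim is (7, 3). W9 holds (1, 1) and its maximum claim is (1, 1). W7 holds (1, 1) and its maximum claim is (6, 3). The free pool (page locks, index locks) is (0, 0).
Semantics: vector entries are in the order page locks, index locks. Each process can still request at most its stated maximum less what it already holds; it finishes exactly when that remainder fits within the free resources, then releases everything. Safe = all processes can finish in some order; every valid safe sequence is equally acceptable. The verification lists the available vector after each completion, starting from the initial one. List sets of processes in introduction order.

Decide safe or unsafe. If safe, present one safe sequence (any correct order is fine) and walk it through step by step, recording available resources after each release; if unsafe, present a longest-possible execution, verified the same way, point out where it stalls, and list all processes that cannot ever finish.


UNSAFE — no complete ordering exists.
Key observation: page locks is the bottleneck — with W9, W2, W3, W1 done the pool holds (4, 2), short of every remaining need.
The run W9, W2, W3, W1 cannot be extended any further. Verifying each step:
  pool = (0, 0)
  W9: need (0, 0) fits (0, 0); releases (1, 1), pool now (1, 1)
  W2: need (0, 0) fits (1, 1); releases (1, 1), pool now (2, 2)
  W3: need (1, 1) fits (2, 2); releases (1, 0), pool now (3, 2)
  W1: need (3, 2) fits (3, 2); releases (1, 0), pool now (4, 2)
  W6 cannot run: need (6, 2) vs free (4, 2) (insufficient page locks)
  W5 cannot run: need (6, 0) vs free (4, 2) (insufficient page locks)
  W7 cannot run: need (5, 2) vs free (4, 2) (insufficient page locks)
Never able to finish: W6, W5 and W7.


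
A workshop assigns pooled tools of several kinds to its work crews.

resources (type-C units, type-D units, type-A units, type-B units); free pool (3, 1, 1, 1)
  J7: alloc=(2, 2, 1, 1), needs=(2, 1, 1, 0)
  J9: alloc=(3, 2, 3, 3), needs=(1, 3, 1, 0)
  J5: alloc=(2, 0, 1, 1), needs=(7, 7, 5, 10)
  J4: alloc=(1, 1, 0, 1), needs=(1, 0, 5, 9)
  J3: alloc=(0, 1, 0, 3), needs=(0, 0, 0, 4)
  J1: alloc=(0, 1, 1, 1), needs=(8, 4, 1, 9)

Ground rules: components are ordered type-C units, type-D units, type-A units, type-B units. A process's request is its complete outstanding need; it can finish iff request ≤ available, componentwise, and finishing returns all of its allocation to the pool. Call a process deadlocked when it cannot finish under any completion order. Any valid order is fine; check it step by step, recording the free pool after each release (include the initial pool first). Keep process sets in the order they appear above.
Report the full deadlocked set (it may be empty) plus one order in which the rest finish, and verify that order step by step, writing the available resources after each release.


Deadlocked: J5, J4 and J1.
Key observation: the pool after J7, J9, J3 is (8, 6, 5, 8); every surviving request exceeds it in type-B units, so progress ends there.
One completion order for the rest: J7, J9, J3. Verifying each step:
  pool = (3, 1, 1, 1)
  J7: need (2, 1, 1, 0) fits (3, 1, 1, 1); releases (2, 2, 1, 1), pool now (5, 3, 2, 2)
  J9: need (1, 3, 1, 0) fits (5, 3, 2, 2); releases (3, 2, 3, 3), pool now (8, 5, 5, 5)
  J3: need (0, 0, 0, 4) fits (8, 5, 5, 5); releases (0, 1, 0, 3), pool now (8, 6, 5, 8)
The blocked processes can never fit:
  J5 cannot run: need (7, 7, 5, 10) vs free (8, 6, 5, 8) (insufficient type-D units and type-B units)
  J4 cannot run: need (1, 0, 5, 9) vs free (8, 6, 5, 8) (insufficient type-B units)
  J1 cannot run: need (8, 4, 1, 9) vs free (8, 6, 5, 8) (insufficient type-B units)


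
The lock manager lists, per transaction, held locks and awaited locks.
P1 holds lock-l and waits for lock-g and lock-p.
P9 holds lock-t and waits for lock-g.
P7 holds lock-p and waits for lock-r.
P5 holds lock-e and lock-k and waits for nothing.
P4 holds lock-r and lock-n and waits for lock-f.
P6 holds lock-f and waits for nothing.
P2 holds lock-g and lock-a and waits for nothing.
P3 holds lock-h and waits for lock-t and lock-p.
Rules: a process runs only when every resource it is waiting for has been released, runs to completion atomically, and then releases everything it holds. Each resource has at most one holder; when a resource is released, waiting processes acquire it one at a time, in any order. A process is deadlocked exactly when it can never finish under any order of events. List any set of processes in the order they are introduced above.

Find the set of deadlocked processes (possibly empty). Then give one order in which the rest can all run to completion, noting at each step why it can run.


No process is deadlocked.
Key observation: the wait graph is acyclic; completion cascades from the unblocked processes through everyone else.
One completion order for the rest: P5, P6, P4, P7, P2, P1, P9, P3.
Walking it through:
  P5 waits on nothing -> runs at once and releases lock-e and lock-k
  P6 waits on nothing -> runs at once and releases lock-f
  run P4 (all its waits — lock-f — are resolved); releases lock-r and lock-n
  run P7 (all its waits — lock-r — are resolved); releases lock-p
  P2 waits on nothing -> runs at once and releases lock-g and lock-a
  run P1 (all its waits — lock-g and lock-p — are resolved); releases lock-l
  run P9 (all its waits — lock-g — are resolved); releases lock-t
  run P3 (all its waits — lock-t and lock-p — are resolved); releases lock-h


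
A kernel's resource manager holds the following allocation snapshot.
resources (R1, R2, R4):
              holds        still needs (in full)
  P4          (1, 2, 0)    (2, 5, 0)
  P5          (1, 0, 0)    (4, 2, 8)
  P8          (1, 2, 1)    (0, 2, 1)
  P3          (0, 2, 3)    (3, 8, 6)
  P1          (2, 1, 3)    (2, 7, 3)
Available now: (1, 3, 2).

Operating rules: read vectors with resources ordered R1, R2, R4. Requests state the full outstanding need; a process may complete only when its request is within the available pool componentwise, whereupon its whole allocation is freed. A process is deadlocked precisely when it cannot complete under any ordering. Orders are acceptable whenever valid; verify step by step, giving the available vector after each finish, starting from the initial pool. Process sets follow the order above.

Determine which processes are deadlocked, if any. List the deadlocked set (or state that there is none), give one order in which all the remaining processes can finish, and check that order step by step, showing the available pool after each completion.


No process is deadlocked.
Key observation: P8 leads a chain of completions in which each release enables another process.
The rest can finish in the order P8, P4, P1, P3, P5. Walking it through:
  pool = (1, 3, 2)
  run P8 (needs (0, 2, 1), free (1, 3, 2)); after release of (1, 2, 1) the pool is (2, 5, 3)
  run P4 (needs (2, 5, 0), free (2, 5, 3)); after release of (1, 2, 0) the pool is (3, 7, 3)
  run P1 (needs (2, 7, 3), free (3, 7, 3)); after release of (2, 1, 3) the pool is (5, 8, 6)
  run P3 (needs (3, 8, 6), free (5, 8, 6)); after release of (0, 2, 3) the pool is (5, 10, 9)
  run P5 (needs (4, 2, 8), free (5, 10, 9)); after release of (1, 0, 0) the pool is (6, 10, 9)


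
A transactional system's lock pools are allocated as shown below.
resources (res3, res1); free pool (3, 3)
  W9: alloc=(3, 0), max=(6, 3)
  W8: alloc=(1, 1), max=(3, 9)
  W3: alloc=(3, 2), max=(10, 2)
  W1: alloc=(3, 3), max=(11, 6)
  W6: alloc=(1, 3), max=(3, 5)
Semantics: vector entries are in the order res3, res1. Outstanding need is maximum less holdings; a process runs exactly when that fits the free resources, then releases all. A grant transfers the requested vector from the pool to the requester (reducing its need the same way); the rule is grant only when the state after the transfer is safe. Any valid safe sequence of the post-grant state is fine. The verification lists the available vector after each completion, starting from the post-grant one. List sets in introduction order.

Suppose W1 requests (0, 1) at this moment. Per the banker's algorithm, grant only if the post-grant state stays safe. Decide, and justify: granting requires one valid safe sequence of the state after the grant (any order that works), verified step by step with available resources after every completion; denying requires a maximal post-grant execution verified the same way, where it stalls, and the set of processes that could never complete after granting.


GRANT — the state after the grant stays safe, e.g. via W6, W9, W3, W1, W8.
Key observation: granting shrinks the pool to (3, 2), yet W6 still fits and the chain goes through.
Step-by-step check of the post-grant state:
  pool = (3, 2)
  W6: need (2, 2) fits (3, 2); releases (1, 3), pool now (4, 5)
  W9: need (3, 3) fits (4, 5); releases (3, 0), pool now (7, 5)
  W3: need (7, 0) fits (7, 5); releases (3, 2), pool now (10, 7)
  W1: need (8, 2) fits (10, 7); releases (3, 4), pool now (13, 11)
  W8: need (2, 8) fits (13, 11); releases (1, 1), pool now (14, 12)


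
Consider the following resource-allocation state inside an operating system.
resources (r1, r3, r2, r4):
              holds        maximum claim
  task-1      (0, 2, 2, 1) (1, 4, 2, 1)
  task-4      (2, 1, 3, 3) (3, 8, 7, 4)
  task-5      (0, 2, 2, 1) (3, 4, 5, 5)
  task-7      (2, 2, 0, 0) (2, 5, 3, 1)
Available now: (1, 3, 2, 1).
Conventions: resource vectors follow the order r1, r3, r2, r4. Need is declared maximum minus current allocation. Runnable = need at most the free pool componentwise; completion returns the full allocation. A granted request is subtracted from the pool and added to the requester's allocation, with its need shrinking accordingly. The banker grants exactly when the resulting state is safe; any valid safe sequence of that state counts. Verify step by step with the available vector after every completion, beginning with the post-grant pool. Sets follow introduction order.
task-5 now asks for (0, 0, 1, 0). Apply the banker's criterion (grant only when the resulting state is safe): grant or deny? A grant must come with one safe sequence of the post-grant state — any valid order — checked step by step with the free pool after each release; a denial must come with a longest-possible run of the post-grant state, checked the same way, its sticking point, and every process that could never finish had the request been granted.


DENY. Granting would leave the state unsafe.
Key observation: after task-1, task-7 the pool peaks at (3, 7, 3, 2), and each blocked process is short somewhere: task-4 on r2; task-5 on r4.
On the post-grant state, task-1, task-7 is a maximal run — nothing extends it. Step-by-step check:
  pool = (1, 3, 1, 1)
  task-1: need (1, 2, 0, 0) fits (1, 3, 1, 1); releases (0, 2, 2, 1), pool now (1, 5, 3, 2)
  task-7: need (0, 3, 3, 1) fits (1, 5, 3, 2); releases (2, 2, 0, 0), pool now (3, 7, 3, 2)
  task-4 cannot run: need (1, 7, 4, 1) vs free (3, 7, 3, 2) (insufficient r2)
  task-5 cannot run: need (3, 2, 2, 4) vs free (3, 7, 3, 2) (insufficient r4)
Processes that could never finish after the grant: task-4 and task-5.


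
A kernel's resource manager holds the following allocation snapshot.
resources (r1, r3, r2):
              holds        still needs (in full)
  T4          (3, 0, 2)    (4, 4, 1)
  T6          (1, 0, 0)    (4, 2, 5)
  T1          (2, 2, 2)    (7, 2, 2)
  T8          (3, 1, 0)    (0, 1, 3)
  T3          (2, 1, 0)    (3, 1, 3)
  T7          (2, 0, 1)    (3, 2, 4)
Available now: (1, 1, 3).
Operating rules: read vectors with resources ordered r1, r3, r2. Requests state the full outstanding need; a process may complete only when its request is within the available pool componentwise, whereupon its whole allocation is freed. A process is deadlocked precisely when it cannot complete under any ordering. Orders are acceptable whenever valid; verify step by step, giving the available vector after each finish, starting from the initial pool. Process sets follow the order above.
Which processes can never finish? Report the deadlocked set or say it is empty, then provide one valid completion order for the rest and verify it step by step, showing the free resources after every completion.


The deadlocked set is T4, T6, T1 and T7.
Key observation: after T8, T3 the pool peaks at (6, 3, 3), and each blocked process is short somewhere: T4 on r3; T6 on r2; T1 on r1; T7 on r2.
A valid finishing order for the others: T8, T3. Step-by-step check:
  pool = (1, 1, 3)
  T8: need (0, 1, 3) fits (1, 1, 3); releases (3, 1, 0), pool now (4, 2, 3)
  T3: need (3, 1, 3) fits (4, 2, 3); releases (2, 1, 0), pool now (6, 3, 3)
The blocked processes can never fit:
  T4 cannot run: need (4, 4, 1) vs free (6, 3, 3) (insufficient r3)
  T6 cannot run: need (4, 2, 5) vs free (6, 3, 3) (insufficient r2)
  T1 cannot run: need (7, 2, 2) vs free (6, 3, 3) (insufficient r1)
  T7 cannot run: need (3, 2, 4) vs free (6, 3, 3) (insufficient r2)
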